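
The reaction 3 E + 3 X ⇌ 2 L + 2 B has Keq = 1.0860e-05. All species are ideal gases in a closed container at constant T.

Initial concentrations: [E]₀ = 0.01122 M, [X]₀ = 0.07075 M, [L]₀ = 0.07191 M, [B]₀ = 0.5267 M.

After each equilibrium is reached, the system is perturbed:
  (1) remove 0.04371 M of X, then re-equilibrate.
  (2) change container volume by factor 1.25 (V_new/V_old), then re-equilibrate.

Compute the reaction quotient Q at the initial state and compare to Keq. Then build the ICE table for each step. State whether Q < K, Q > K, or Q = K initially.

Q₀ = 2.8678e+06 vs Keq = 1.0860e-05 ⇒ Q>K, reverse
Step 1:
                    E           X           L           B
  init        0.01122     0.07075     0.07191      0.5267
  Δ            0.1078      0.1078    -0.07189    -0.07189
  eq           0.1191      0.1786  2.2461e-05      0.4548
  solve Keq expr → x = -0.03594; check Q = 1.0860e-05
Then remove 0.04371 M of X.
Step 2:
                    E           X           L           B
  init         0.1191      0.1349  2.2461e-05      0.4548
  Δ        1.1572e-05  1.1572e-05 -7.7149e-06 -7.7149e-06
  eq           0.1191      0.1349  1.4747e-05      0.4548
  solve Keq expr → x = -3.8575e-06; check Q = 1.0860e-05
Then change container volume by factor 1.25 (V_new/V_old).
Step 3:
                    E           X           L           B
  init        0.09525      0.1079  1.1797e-05      0.3638
  Δ        3.5376e-06  3.5376e-06 -2.3584e-06 -2.3584e-06
  eq          0.09525      0.1079  9.4388e-06      0.3638
  solve Keq expr → x = -1.1792e-06; check Q = 1.0860e-05

Q₀ = 2.8678e+06; Q > K (proceeds reverse)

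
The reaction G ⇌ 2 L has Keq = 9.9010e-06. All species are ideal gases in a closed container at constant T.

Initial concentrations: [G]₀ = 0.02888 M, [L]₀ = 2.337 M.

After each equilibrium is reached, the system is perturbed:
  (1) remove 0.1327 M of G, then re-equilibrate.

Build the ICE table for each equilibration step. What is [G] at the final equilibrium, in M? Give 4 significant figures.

[G]_eq = 1.063 M

Q₀ = 189.1 vs Keq = 9.9010e-06 ⇒ Q>K, reverse
Step 1:
                   G          L
  Initial    0.02888      2.337
  Change       1.167     -2.334
  Equil        1.196   0.003441
  solve Keq expr → x = -1.167; check Q = 9.9010e-06
Then remove 0.1327 M of G.
Step 2:
                   G          L
  Initial      1.063   0.003441
  Change  9.8197e-05 -1.9639e-04
  Equil        1.063   0.003244
  solve Keq expr → x = -9.8197e-05; check Q = 9.9010e-06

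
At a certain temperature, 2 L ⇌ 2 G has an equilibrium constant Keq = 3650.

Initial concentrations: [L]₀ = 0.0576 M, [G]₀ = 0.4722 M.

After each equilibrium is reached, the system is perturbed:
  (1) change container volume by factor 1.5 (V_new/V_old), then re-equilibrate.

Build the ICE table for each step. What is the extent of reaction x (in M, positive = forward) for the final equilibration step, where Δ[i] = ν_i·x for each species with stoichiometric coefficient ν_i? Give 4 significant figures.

x = 0 M

Q₀ = 67.21 vs Keq = 3650 ⇒ Q<K, forward
Step 1:
                  L         G
  I          0.0576    0.4722
  C        -0.04897   0.04897
  E        0.008627    0.5212
  solve Keq expr → x = 0.02449; check Q = 3650
Then change container volume by factor 1.5 (V_new/V_old).
Step 2:
                  L         G
  I        0.005751    0.3474
  C               0         0
  E        0.005751    0.3474
  solve Keq expr → x = 0; check Q = 3650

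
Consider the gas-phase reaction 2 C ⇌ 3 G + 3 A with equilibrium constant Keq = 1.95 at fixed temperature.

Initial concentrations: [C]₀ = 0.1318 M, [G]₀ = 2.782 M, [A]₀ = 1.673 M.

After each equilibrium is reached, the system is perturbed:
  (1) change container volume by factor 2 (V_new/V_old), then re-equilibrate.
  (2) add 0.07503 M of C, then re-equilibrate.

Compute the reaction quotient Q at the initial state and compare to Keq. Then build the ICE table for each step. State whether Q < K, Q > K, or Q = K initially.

Q₀ = 5804 vs Keq = 1.95 ⇒ Q>K, reverse
Step 1:
                    C           G           A
  Initial      0.1318       2.782       1.673
  Change       0.6941      -1.041      -1.041
  Equil        0.8259       1.741      0.6318
  solve Keq expr → x = -0.3471; check Q = 1.95
Then change container volume by factor 2 (V_new/V_old).
Step 2:
                    C           G           A
  Initial       0.413      0.8704      0.3159
  Change      -0.1284      0.1926      0.1926
  Equil        0.2846       1.063      0.5085
  solve Keq expr → x = 0.0642; check Q = 1.95
Then add 0.07503 M of C.
Step 3:
                    C           G           A
  Initial      0.3596       1.063      0.5085
  Change     -0.02535     0.03803     0.03803
  Equil        0.3343       1.101      0.5465
  solve Keq expr → x = 0.01268; check Q = 1.95

Q₀ = 5804; Q > K (proceeds reverse)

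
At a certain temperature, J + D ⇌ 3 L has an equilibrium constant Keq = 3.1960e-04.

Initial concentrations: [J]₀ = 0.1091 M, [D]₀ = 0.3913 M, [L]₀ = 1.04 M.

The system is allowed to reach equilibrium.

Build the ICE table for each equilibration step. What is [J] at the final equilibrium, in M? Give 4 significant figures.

Q₀ = 26.35 vs Keq = 3.1960e-04 ⇒ Q>K, reverse
Step 1:
                  J         D         L
  init       0.1091    0.3913      1.04
  Δ          0.3311    0.3311   -0.9933
  eq         0.4402    0.7224   0.04667
  solve Keq expr → x = -0.3311; check Q = 3.1960e-04

[J]_eq = 0.4402 M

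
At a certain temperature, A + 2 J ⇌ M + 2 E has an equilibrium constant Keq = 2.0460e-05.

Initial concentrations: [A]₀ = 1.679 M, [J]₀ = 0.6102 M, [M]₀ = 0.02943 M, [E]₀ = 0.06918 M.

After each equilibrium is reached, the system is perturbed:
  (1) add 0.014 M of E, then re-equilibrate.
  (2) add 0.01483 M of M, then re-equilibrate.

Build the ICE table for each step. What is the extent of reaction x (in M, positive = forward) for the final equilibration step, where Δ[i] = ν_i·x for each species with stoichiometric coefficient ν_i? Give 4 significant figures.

Q₀ = 2.2530e-04 vs Keq = 2.0460e-05 ⇒ Q>K, reverse
Step 1:
                  A         J         M         E
  I           1.679    0.6102   0.02943   0.06918
  C         0.01733   0.03465  -0.01733  -0.03465
  E           1.696    0.6449    0.0121   0.03453
  solve Keq expr → x = -0.01733; check Q = 2.0460e-05
Then add 0.014 M of E.
Step 2:
                  A         J         M         E
  I           1.696    0.6449    0.0121   0.04853
  C        0.003519  0.007039 -0.003519 -0.007039
  E             1.7    0.6519  0.008585   0.04149
  solve Keq expr → x = -0.003519; check Q = 2.0460e-05
Then add 0.01483 M of M.
Step 3:
                  A         J         M         E
  I             1.7    0.6519   0.02342   0.04149
  C        0.005922   0.01184 -0.005922  -0.01184
  E           1.706    0.6637   0.01749   0.02965
  solve Keq expr → x = -0.005922; check Q = 2.0460e-05

x = -0.005922 M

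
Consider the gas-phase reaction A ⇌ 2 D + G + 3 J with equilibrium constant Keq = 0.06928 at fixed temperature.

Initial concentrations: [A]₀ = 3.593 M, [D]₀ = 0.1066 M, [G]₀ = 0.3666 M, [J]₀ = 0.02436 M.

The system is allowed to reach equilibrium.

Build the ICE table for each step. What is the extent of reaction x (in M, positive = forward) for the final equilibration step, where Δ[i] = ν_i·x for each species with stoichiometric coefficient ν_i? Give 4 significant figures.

Q₀ = 1.6760e-08 vs Keq = 0.06928 ⇒ Q<K, forward
Step 1:
                  A         D         G         J
  I           3.593    0.1066    0.3666   0.02436
  C         -0.2919    0.5837    0.2919    0.8756
  E           3.301    0.6903    0.6585    0.8999
  solve Keq expr → x = 0.2919; check Q = 0.06928

x = 0.2919 M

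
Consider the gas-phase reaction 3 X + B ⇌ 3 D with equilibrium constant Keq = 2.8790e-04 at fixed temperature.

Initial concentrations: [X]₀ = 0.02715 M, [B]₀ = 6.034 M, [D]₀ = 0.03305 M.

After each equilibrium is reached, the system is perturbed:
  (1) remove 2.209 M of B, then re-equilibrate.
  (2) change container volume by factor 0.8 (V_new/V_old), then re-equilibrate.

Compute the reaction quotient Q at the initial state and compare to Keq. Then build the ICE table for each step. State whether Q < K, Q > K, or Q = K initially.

Q₀ = 0.299 vs Keq = 2.8790e-04 ⇒ Q>K, reverse
Step 1:
                    X           B           D
  Initial     0.02715       6.034     0.03305
  Change      0.02659    0.008862    -0.02659
  Equil       0.05374       6.043    0.006463
  solve Keq expr → x = -0.008862; check Q = 2.8790e-04
Then remove 2.209 M of B.
Step 2:
                    X           B           D
  Initial     0.05374       3.834    0.006463
  Change   8.2421e-04  2.7474e-04 -8.2421e-04
  Equil       0.05456       3.834    0.005639
  solve Keq expr → x = -2.7474e-04; check Q = 2.8790e-04
Then change container volume by factor 0.8 (V_new/V_old).
Step 3:
                    X           B           D
  Initial      0.0682       4.793    0.007049
  Change  -4.8967e-04 -1.6322e-04  4.8967e-04
  Equil       0.06771       4.793    0.007538
  solve Keq expr → x = 1.6322e-04; check Q = 2.8790e-04

Q₀ = 0.299; Q > K (proceeds reverse)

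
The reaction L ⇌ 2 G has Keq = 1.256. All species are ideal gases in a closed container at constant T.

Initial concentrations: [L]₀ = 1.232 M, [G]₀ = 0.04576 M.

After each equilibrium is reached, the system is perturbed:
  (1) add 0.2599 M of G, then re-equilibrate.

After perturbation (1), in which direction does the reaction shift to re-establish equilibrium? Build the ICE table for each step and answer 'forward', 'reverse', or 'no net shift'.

Direction: reverse

Q₀ = 0.0017 vs Keq = 1.256 ⇒ Q<K, forward
Step 1:
                  L         G
  I           1.232   0.04576
  C         -0.4672    0.9344
  E          0.7648    0.9801
  solve Keq expr → x = 0.4672; check Q = 1.256
Then add 0.2599 M of G.
Step 2:
                  L         G
  I          0.7648      1.24
  C         0.09915   -0.1983
  E           0.864     1.042
  solve Keq expr → x = -0.09915; check Q = 1.256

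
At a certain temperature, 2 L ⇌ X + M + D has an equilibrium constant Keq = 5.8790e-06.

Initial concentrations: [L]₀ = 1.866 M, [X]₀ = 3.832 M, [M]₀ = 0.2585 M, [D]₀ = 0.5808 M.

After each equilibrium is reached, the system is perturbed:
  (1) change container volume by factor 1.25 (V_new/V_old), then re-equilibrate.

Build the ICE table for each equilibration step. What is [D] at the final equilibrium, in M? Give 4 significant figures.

Q₀ = 0.1652 vs Keq = 5.8790e-06 ⇒ Q>K, reverse
Step 1:
                    L           X           M           D
  I             1.866       3.832      0.2585      0.5808
  C            0.5169     -0.2585     -0.2585     -0.2585
  E             2.383       3.574  2.8982e-05      0.3223
  solve Keq expr → x = -0.2585; check Q = 5.8790e-06
Then change container volume by factor 1.25 (V_new/V_old).
Step 2:
                    L           X           M           D
  I             1.906       2.859  2.3186e-05      0.2579
  C       -1.1591e-05  5.7954e-06  5.7954e-06  5.7954e-06
  E             1.906       2.859  2.8981e-05      0.2579
  solve Keq expr → x = 5.7954e-06; check Q = 5.8790e-06

[D]_eq = 0.2579 M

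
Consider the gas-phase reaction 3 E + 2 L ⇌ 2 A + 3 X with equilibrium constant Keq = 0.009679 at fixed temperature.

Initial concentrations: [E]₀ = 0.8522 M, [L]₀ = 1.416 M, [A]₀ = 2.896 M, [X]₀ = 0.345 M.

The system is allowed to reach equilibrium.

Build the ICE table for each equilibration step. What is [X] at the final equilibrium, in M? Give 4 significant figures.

Q₀ = 0.2775 vs Keq = 0.009679 ⇒ Q>K, reverse
Step 1:
                    E           L           A           X
  Initial      0.8522       1.416       2.896       0.345
  Change       0.1938      0.1292     -0.1292     -0.1938
  Equil         1.046       1.545       2.767      0.1512
  solve Keq expr → x = -0.06461; check Q = 0.009679

[X]_eq = 0.1512 M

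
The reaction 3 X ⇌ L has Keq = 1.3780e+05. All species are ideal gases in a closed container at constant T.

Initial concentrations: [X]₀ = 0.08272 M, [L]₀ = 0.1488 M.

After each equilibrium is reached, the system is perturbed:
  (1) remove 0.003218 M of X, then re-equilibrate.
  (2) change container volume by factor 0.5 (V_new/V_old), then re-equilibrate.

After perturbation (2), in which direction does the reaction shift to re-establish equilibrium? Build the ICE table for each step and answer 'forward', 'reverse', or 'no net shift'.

Q₀ = 262.9 vs Keq = 1.3780e+05 ⇒ Q<K, forward
Step 1:
                  X         L
  init      0.08272    0.1488
  Δ        -0.07194   0.02398
  eq        0.01078    0.1728
  solve Keq expr → x = 0.02398; check Q = 1.3780e+05
Then remove 0.003218 M of X.
Step 2:
                  X         L
  init     0.007565    0.1728
  Δ        0.003196 -0.001065
  eq        0.01076    0.1717
  solve Keq expr → x = -0.001065; check Q = 1.3780e+05
Then change container volume by factor 0.5 (V_new/V_old).
Step 3:
                  X         L
  init      0.02152    0.3434
  Δ       -0.007929  0.002643
  eq        0.01359    0.3461
  solve Keq expr → x = 0.002643; check Q = 1.3780e+05

Direction: forward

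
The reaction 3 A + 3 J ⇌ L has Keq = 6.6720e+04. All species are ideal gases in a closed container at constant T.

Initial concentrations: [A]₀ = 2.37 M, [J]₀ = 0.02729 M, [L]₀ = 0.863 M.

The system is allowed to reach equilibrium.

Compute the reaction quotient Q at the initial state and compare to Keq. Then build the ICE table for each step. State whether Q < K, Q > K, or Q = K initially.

Q₀ = 3190 vs Keq = 6.6720e+04 ⇒ Q<K, forward
Step 1:
                  A         J         L
  Initial      2.37   0.02729     0.863
  Change   -0.01729  -0.01729  0.005763
  Equil       2.353      0.01    0.8688
  solve Keq expr → x = 0.005763; check Q = 6.6720e+04

Q₀ = 3190; Q < K (proceeds forward)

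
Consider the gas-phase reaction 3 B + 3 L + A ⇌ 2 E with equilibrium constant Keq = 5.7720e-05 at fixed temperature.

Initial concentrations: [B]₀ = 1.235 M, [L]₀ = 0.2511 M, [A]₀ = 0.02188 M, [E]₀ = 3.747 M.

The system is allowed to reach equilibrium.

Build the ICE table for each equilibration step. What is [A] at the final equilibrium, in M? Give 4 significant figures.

Q₀ = 2.1517e+04 vs Keq = 5.7720e-05 ⇒ Q>K, reverse
Step 1:
                   B          L          A          E
  I            1.235     0.2511    0.02188      3.747
  C            4.109      4.109       1.37     -2.739
  E            5.344       4.36      1.391      1.008
  solve Keq expr → x = -1.37; check Q = 5.7720e-05

[A]_eq = 1.391 M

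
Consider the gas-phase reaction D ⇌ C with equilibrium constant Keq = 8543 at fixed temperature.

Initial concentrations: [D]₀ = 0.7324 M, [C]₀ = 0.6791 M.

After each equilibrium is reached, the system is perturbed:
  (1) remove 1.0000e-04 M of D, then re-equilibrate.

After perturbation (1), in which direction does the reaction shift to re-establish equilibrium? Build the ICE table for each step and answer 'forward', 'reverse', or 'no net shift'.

Q₀ = 0.9272 vs Keq = 8543 ⇒ Q<K, forward
Step 1:
                  D         C
  Initial    0.7324    0.6791
  Change    -0.7322    0.7322
  Equil   1.6520e-04     1.411
  solve Keq expr → x = 0.7322; check Q = 8543
Then remove 1.0000e-04 M of D.
Step 2:
                  D         C
  Initial 6.5204e-05     1.411
  Change  9.9988e-05 -9.9988e-05
  Equil   1.6519e-04     1.411
  solve Keq expr → x = -9.9988e-05; check Q = 8543

Direction: reverse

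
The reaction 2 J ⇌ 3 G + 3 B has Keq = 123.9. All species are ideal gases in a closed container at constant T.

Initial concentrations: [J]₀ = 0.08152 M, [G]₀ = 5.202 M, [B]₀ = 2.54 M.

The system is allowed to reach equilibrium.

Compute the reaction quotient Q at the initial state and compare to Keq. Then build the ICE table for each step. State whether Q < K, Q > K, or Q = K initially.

Q₀ = 3.4712e+05 vs Keq = 123.9 ⇒ Q>K, reverse
Step 1:
                   J          G          B
  Initial    0.08152      5.202       2.54
  Change      0.8691     -1.304     -1.304
  Equil       0.9506      3.898      1.236
  solve Keq expr → x = -0.4345; check Q = 123.9

Q₀ = 3.4712e+05; Q > K (proceeds reverse)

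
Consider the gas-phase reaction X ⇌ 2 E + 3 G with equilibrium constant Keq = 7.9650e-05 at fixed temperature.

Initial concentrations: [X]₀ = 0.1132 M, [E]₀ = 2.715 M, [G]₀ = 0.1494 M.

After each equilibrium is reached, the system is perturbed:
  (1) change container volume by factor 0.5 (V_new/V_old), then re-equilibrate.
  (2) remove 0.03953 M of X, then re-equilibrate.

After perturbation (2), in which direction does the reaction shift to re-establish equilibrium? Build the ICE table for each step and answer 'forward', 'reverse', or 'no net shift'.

Q₀ = 0.2171 vs Keq = 7.9650e-05 ⇒ Q>K, reverse
Step 1:
                  X         E         G
  I          0.1132     2.715    0.1494
  C         0.04572  -0.09143   -0.1371
  E          0.1589     2.624   0.01225
  solve Keq expr → x = -0.04572; check Q = 7.9650e-05
Then change container volume by factor 0.5 (V_new/V_old).
Step 2:
                  X         E         G
  I          0.3178     5.247    0.0245
  C        0.004906 -0.009811  -0.01472
  E          0.3227     5.237  0.009786
  solve Keq expr → x = -0.004906; check Q = 7.9650e-05
Then remove 0.03953 M of X.
Step 3:
                  X         E         G
  I          0.2832     5.237  0.009786
  C       1.3840e-04 -2.7680e-04 -4.1521e-04
  E          0.2833     5.237  0.009371
  solve Keq expr → x = -1.3840e-04; check Q = 7.9650e-05

Direction: reverse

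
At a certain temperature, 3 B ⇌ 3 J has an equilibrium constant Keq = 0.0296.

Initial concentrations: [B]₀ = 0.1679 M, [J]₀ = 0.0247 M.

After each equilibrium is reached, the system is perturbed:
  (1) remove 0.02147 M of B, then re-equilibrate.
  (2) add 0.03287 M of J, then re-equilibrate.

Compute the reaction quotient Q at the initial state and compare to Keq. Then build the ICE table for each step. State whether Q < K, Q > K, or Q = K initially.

Q₀ = 0.003184 vs Keq = 0.0296 ⇒ Q<K, forward
Step 1:
                    B           J
  I            0.1679      0.0247
  C           -0.0208      0.0208
  E            0.1471      0.0455
  solve Keq expr → x = 0.006934; check Q = 0.0296
Then remove 0.02147 M of B.
Step 2:
                    B           J
  I            0.1256      0.0455
  C          0.005072   -0.005072
  E            0.1307     0.04043
  solve Keq expr → x = -0.001691; check Q = 0.0296
Then add 0.03287 M of J.
Step 3:
                    B           J
  I            0.1307      0.0733
  C            0.0251     -0.0251
  E            0.1558      0.0482
  solve Keq expr → x = -0.008368; check Q = 0.0296

Q₀ = 0.003184; Q < K (proceeds forward)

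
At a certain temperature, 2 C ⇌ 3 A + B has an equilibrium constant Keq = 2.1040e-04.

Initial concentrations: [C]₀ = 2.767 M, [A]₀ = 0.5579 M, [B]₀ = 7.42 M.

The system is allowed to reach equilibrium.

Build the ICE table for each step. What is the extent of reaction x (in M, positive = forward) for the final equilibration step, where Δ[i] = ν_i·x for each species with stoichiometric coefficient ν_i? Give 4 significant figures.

Q₀ = 0.1683 vs Keq = 2.1040e-04 ⇒ Q>K, reverse
Step 1:
                    C           A           B
  Initial       2.767      0.5579        7.42
  Change       0.3284     -0.4926     -0.1642
  Equil         3.095     0.06525       7.256
  solve Keq expr → x = -0.1642; check Q = 2.1040e-04

x = -0.1642 M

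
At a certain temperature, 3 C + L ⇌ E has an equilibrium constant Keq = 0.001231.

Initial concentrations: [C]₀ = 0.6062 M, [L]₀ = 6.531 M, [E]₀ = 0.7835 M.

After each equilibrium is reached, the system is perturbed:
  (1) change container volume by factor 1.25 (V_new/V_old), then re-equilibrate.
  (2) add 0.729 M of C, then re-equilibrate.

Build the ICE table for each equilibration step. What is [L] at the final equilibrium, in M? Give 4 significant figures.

[L]_eq = 5.715 M

Q₀ = 0.5385 vs Keq = 0.001231 ⇒ Q>K, reverse
Step 1:
                    C           L           E
  I            0.6062       6.531      0.7835
  C             1.922      0.6408     -0.6408
  E             2.529       7.172      0.1427
  solve Keq expr → x = -0.6408; check Q = 0.001231
Then change container volume by factor 1.25 (V_new/V_old).
Step 2:
                    C           L           E
  I             2.023       5.737      0.1142
  C            0.1296     0.04321    -0.04321
  E             2.152       5.781     0.07096
  solve Keq expr → x = -0.04321; check Q = 0.001231
Then add 0.729 M of C.
Step 3:
                    C           L           E
  I             2.881       5.781     0.07096
  C           -0.1959    -0.06531     0.06531
  E             2.686       5.715      0.1363
  solve Keq expr → x = 0.06531; check Q = 0.001231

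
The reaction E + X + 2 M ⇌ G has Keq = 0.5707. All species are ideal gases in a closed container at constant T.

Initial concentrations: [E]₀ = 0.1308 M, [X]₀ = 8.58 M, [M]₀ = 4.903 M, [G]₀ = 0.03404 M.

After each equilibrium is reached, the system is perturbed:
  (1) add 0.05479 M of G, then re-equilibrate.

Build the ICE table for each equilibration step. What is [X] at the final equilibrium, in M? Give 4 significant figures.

Q₀ = 0.001262 vs Keq = 0.5707 ⇒ Q<K, forward
Step 1:
                  E         X         M         G
  init       0.1308      8.58     4.903   0.03404
  Δ         -0.1292   -0.1292   -0.2585    0.1292
  eq       0.001569     8.451     4.645    0.1633
  solve Keq expr → x = 0.1292; check Q = 0.5707
Then add 0.05479 M of G.
Step 2:
                  E         X         M         G
  init     0.001569     8.451     4.645    0.2181
  Δ       5.2057e-04 5.2057e-04  0.001041 -5.2057e-04
  eq        0.00209     8.451     4.646    0.2175
  solve Keq expr → x = -5.2057e-04; check Q = 0.5707

[X]_eq = 8.451 M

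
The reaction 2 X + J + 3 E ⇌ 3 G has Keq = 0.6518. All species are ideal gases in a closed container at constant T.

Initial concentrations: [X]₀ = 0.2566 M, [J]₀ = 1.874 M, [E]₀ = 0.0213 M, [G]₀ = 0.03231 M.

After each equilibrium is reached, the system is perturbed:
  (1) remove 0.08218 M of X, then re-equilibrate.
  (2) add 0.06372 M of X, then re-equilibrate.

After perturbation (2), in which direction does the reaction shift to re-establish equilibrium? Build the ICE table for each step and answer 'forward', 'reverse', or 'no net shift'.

Q₀ = 28.29 vs Keq = 0.6518 ⇒ Q>K, reverse
Step 1:
                    X           J           E           G
  init         0.2566       1.874      0.0213     0.03231
  Δ           0.01055    0.005277     0.01583    -0.01583
  eq           0.2672       1.879     0.03713     0.01648
  solve Keq expr → x = -0.005277; check Q = 0.6518
Then remove 0.08218 M of X.
Step 2:
                    X           J           E           G
  init          0.185       1.879     0.03713     0.01648
  Δ          0.001729  8.6438e-04    0.002593   -0.002593
  eq           0.1867        1.88     0.03972     0.01389
  solve Keq expr → x = -8.6438e-04; check Q = 0.6518
Then add 0.06372 M of X.
Step 3:
                    X           J           E           G
  init         0.2504        1.88     0.03972     0.01389
  Δ         -0.001376 -6.8810e-04   -0.002064    0.002064
  eq            0.249       1.879     0.03766     0.01595
  solve Keq expr → x = 6.8810e-04; check Q = 0.6518

Direction: forward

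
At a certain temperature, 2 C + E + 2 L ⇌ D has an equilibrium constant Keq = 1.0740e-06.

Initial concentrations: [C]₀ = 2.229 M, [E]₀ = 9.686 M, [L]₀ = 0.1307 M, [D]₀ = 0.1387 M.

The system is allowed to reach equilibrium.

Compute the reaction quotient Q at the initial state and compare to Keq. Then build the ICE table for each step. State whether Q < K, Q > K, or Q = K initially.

Q₀ = 0.1687 vs Keq = 1.0740e-06 ⇒ Q>K, reverse
Step 1:
                    C           E           L           D
  init          2.229       9.686      0.1307      0.1387
  Δ            0.2774      0.1387      0.2774     -0.1387
  eq            2.506       9.825      0.4081  1.1038e-05
  solve Keq expr → x = -0.1387; check Q = 1.0740e-06

Q₀ = 0.1687; Q > K (proceeds reverse)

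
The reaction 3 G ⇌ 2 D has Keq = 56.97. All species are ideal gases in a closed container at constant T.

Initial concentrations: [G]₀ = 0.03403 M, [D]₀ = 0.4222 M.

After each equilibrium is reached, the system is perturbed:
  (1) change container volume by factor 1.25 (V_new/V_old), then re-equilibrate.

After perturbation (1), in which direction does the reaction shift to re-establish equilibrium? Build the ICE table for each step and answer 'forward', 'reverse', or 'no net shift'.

Q₀ = 4523 vs Keq = 56.97 ⇒ Q>K, reverse
Step 1:
                   G          D
  Initial    0.03403     0.4222
  Change      0.0969    -0.0646
  Equil       0.1309     0.3576
  solve Keq expr → x = -0.0323; check Q = 56.97
Then change container volume by factor 1.25 (V_new/V_old).
Step 2:
                   G          D
  Initial     0.1047     0.2861
  Change    0.006879  -0.004586
  Equil       0.1116     0.2815
  solve Keq expr → x = -0.002293; check Q = 56.97

Direction: reverse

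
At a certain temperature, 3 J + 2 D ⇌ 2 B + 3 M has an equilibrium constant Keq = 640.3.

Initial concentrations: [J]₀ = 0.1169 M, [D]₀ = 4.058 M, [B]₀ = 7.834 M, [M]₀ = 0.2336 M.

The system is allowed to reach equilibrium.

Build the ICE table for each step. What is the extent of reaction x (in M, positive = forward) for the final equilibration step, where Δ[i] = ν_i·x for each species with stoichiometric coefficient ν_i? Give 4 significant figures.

x = 0.021 M

Q₀ = 29.74 vs Keq = 640.3 ⇒ Q<K, forward
Step 1:
                  J         D         B         M
  init       0.1169     4.058     7.834    0.2336
  Δ        -0.06299  -0.04199   0.04199   0.06299
  eq        0.05391     4.016     7.876    0.2966
  solve Keq expr → x = 0.021; check Q = 640.3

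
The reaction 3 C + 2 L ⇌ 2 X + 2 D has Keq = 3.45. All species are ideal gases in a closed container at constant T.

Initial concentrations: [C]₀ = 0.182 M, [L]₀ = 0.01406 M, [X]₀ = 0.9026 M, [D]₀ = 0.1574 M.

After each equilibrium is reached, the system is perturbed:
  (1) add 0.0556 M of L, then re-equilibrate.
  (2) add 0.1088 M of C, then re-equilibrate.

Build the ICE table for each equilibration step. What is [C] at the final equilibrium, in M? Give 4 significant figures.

Q₀ = 1.6936e+04 vs Keq = 3.45 ⇒ Q>K, reverse
Step 1:
                    C           L           X           D
  I             0.182     0.01406      0.9026      0.1574
  C            0.1556      0.1037     -0.1037     -0.1037
  E            0.3376      0.1178      0.7989      0.0537
  solve Keq expr → x = -0.05185; check Q = 3.45
Then add 0.0556 M of L.
Step 2:
                    C           L           X           D
  I            0.3376      0.1734      0.7989      0.0537
  C          -0.01882    -0.01255     0.01255     0.01255
  E            0.3187      0.1608      0.8114     0.06624
  solve Keq expr → x = 0.006273; check Q = 3.45
Then add 0.1088 M of C.
Step 3:
                    C           L           X           D
  I            0.4275      0.1608      0.8114     0.06624
  C          -0.02477    -0.01651     0.01651     0.01651
  E            0.4028      0.1443       0.828     0.08275
  solve Keq expr → x = 0.008255; check Q = 3.45

[C]_eq = 0.4028 M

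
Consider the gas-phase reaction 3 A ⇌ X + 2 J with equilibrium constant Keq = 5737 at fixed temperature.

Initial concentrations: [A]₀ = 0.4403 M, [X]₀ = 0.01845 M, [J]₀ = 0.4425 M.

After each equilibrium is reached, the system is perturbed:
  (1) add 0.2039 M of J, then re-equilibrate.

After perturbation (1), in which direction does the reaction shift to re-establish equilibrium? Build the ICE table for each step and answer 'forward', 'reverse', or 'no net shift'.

Q₀ = 0.04232 vs Keq = 5737 ⇒ Q<K, forward
Step 1:
                  A         X         J
  I          0.4403   0.01845    0.4425
  C         -0.4161    0.1387    0.2774
  E         0.02421    0.1571    0.7199
  solve Keq expr → x = 0.1387; check Q = 5737
Then add 0.2039 M of J.
Step 2:
                  A         X         J
  I         0.02421    0.1571    0.9238
  C        0.004236 -0.001412 -0.002824
  E         0.02845    0.1557     0.921
  solve Keq expr → x = -0.001412; check Q = 5737

Direction: reverse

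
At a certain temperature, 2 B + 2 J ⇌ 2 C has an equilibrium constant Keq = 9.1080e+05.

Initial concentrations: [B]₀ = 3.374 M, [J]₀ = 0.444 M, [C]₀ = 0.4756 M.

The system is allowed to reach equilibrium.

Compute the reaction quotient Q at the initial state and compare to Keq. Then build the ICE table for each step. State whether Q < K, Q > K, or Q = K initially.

Q₀ = 0.1008; Q < K (proceeds forward)

Q₀ = 0.1008 vs Keq = 9.1080e+05 ⇒ Q<K, forward
Step 1:
                  B         J         C
  Initial     3.374     0.444    0.4756
  Change    -0.4437   -0.4437    0.4437
  Equil        2.93 3.2871e-04    0.9193
  solve Keq expr → x = 0.2218; check Q = 9.1080e+05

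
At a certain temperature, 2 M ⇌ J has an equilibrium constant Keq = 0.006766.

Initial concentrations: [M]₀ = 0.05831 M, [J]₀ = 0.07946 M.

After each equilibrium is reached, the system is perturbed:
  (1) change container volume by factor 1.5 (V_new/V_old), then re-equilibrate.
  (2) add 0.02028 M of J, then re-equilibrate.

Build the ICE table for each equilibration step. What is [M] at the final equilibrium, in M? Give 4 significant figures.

Q₀ = 23.37 vs Keq = 0.006766 ⇒ Q>K, reverse
Step 1:
                  M         J
  init      0.05831   0.07946
  Δ          0.1583  -0.07914
  eq         0.2166 3.1742e-04
  solve Keq expr → x = -0.07914; check Q = 0.006766
Then change container volume by factor 1.5 (V_new/V_old).
Step 2:
                  M         J
  init       0.1444 2.1161e-04
  Δ       1.4052e-04 -7.0262e-05
  eq         0.1445 1.4135e-04
  solve Keq expr → x = -7.0262e-05; check Q = 0.006766
Then add 0.02028 M of J.
Step 3:
                  M         J
  init       0.1445   0.02042
  Δ         0.04038  -0.02019
  eq         0.1849 2.3136e-04
  solve Keq expr → x = -0.02019; check Q = 0.006766

[M]_eq = 0.1849 M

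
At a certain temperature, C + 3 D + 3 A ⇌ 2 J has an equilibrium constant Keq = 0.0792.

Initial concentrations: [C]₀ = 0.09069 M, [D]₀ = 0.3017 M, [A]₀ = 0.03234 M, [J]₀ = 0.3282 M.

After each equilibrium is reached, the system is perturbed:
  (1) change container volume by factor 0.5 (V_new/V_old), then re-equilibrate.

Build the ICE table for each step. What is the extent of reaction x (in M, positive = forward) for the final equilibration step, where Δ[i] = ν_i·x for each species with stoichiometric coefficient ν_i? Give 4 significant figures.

x = 0.06273 M

Q₀ = 1.2787e+06 vs Keq = 0.0792 ⇒ Q>K, reverse
Step 1:
                   C          D          A          J
  Initial    0.09069     0.3017    0.03234     0.3282
  Change      0.1492     0.4477     0.4477    -0.2985
  Equil       0.2399     0.7494       0.48    0.02974
  solve Keq expr → x = -0.1492; check Q = 0.0792
Then change container volume by factor 0.5 (V_new/V_old).
Step 2:
                   C          D          A          J
  Initial     0.4798      1.499     0.9601    0.05948
  Change    -0.06273    -0.1882    -0.1882     0.1255
  Equil       0.4171      1.311     0.7719     0.1849
  solve Keq expr → x = 0.06273; check Q = 0.0792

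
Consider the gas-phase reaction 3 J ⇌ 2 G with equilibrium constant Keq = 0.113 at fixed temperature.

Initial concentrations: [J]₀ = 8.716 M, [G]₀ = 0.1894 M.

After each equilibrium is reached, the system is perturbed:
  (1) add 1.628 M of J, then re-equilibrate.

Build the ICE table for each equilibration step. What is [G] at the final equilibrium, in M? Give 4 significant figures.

Q₀ = 5.4176e-05 vs Keq = 0.113 ⇒ Q<K, forward
Step 1:
                  J         G
  I           8.716    0.1894
  C          -4.337     2.891
  E           4.379     3.081
  solve Keq expr → x = 1.446; check Q = 0.113
Then add 1.628 M of J.
Step 2:
                  J         G
  I           6.007     3.081
  C          -1.011    0.6738
  E           4.997     3.754
  solve Keq expr → x = 0.3369; check Q = 0.113

[G]_eq = 3.754 M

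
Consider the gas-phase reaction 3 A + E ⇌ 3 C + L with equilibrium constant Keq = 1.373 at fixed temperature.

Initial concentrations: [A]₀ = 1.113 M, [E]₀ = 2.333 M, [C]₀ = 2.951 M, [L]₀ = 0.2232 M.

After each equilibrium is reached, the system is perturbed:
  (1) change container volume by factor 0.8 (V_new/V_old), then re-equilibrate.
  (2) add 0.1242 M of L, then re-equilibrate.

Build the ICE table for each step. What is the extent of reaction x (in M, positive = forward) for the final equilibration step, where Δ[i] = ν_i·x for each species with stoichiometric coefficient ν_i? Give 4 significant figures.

Q₀ = 1.783 vs Keq = 1.373 ⇒ Q>K, reverse
Step 1:
                   A          E          C          L
  I            1.113      2.333      2.951     0.2232
  C          0.04881    0.01627   -0.04881   -0.01627
  E            1.162      2.349      2.902     0.2069
  solve Keq expr → x = -0.01627; check Q = 1.373
Then change container volume by factor 0.8 (V_new/V_old).
Step 2:
                   A          E          C          L
  I            1.452      2.937      3.628     0.2587
  C                0          0          0          0
  E            1.452      2.937      3.628     0.2587
  solve Keq expr → x = 0; check Q = 1.373
Then add 0.1242 M of L.
Step 3:
                   A          E          C          L
  I            1.452      2.937      3.628     0.3829
  C           0.1016    0.03387    -0.1016   -0.03387
  E            1.554       2.97      3.526      0.349
  solve Keq expr → x = -0.03387; check Q = 1.373

x = -0.03387 M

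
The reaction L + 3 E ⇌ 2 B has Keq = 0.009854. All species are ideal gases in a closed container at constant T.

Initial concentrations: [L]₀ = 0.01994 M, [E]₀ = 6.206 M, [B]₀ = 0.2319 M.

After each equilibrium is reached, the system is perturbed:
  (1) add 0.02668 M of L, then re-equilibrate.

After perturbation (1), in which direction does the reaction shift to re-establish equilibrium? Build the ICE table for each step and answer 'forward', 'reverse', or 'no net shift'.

Q₀ = 0.01128 vs Keq = 0.009854 ⇒ Q>K, reverse
Step 1:
                   L          E          B
  init       0.01994      6.206     0.2319
  Δ         0.002034   0.006101  -0.004067
  eq         0.02197      6.212     0.2278
  solve Keq expr → x = -0.002034; check Q = 0.009854
Then add 0.02668 M of L.
Step 2:
                   L          E          B
  init       0.04865      6.212     0.2278
  Δ         -0.01827   -0.05481    0.03654
  eq         0.03038      6.157     0.2644
  solve Keq expr → x = 0.01827; check Q = 0.009854

Direction: forward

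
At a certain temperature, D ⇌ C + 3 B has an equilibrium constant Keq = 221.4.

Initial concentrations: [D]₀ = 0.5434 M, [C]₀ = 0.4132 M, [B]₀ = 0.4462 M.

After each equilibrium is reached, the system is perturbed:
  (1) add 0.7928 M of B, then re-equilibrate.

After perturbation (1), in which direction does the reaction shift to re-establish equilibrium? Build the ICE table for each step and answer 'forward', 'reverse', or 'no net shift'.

Q₀ = 0.06755 vs Keq = 221.4 ⇒ Q<K, forward
Step 1:
                   D          C          B
  init        0.5434     0.4132     0.4462
  Δ           -0.511      0.511      1.533
  eq         0.03237     0.9242      1.979
  solve Keq expr → x = 0.511; check Q = 221.4
Then add 0.7928 M of B.
Step 2:
                   D          C          B
  init       0.03237     0.9242      2.772
  Δ          0.04159   -0.04159    -0.1248
  eq         0.07396     0.8826      2.647
  solve Keq expr → x = -0.04159; check Q = 221.4

Direction: reverse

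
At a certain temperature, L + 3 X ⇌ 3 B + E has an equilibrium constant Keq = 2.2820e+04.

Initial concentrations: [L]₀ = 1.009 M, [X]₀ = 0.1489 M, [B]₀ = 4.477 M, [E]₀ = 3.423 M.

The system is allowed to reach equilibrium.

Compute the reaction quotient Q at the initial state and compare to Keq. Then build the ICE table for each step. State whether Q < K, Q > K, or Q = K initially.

Q₀ = 9.2213e+04; Q > K (proceeds reverse)

Q₀ = 9.2213e+04 vs Keq = 2.2820e+04 ⇒ Q>K, reverse
Step 1:
                    L           X           B           E
  Initial       1.009      0.1489       4.477       3.423
  Change       0.0271      0.0813     -0.0813     -0.0271
  Equil         1.036      0.2302       4.396       3.396
  solve Keq expr → x = -0.0271; check Q = 2.2820e+04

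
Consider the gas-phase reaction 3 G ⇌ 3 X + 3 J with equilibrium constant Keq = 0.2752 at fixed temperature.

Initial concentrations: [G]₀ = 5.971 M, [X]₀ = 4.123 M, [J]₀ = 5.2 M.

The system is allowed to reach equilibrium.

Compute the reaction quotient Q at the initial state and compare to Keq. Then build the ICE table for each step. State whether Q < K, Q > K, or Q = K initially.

Q₀ = 46.29; Q > K (proceeds reverse)

Q₀ = 46.29 vs Keq = 0.2752 ⇒ Q>K, reverse
Step 1:
                   G          X          J
  Initial      5.971      4.123        5.2
  Change       2.283     -2.283     -2.283
  Equil        8.254       1.84      2.917
  solve Keq expr → x = -0.7609; check Q = 0.2752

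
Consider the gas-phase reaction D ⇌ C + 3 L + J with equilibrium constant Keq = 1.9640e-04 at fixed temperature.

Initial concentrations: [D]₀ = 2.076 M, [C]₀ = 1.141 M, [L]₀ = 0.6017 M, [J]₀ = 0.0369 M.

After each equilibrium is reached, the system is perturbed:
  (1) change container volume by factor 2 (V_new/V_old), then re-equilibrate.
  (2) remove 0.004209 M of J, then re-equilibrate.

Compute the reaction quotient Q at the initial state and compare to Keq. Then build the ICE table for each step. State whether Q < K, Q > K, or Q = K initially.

Q₀ = 0.004418 vs Keq = 1.9640e-04 ⇒ Q>K, reverse
Step 1:
                    D           C           L           J
  Initial       2.076       1.141      0.6017      0.0369
  Change      0.03391    -0.03391     -0.1017    -0.03391
  Equil          2.11       1.107         0.5    0.002995
  solve Keq expr → x = -0.03391; check Q = 1.9640e-04
Then change container volume by factor 2 (V_new/V_old).
Step 2:
                    D           C           L           J
  Initial       1.055      0.5535        0.25    0.001497
  Change     -0.01331     0.01331     0.03993     0.01331
  Equil         1.042      0.5669      0.2899     0.01481
  solve Keq expr → x = 0.01331; check Q = 1.9640e-04
Then remove 0.004209 M of J.
Step 3:
                    D           C           L           J
  Initial       1.042      0.5669      0.2899      0.0106
  Change    -0.002862    0.002862    0.008587    0.002862
  Equil         1.039      0.5697      0.2985     0.01346
  solve Keq expr → x = 0.002862; check Q = 1.9640e-04

Q₀ = 0.004418; Q > K (proceeds reverse)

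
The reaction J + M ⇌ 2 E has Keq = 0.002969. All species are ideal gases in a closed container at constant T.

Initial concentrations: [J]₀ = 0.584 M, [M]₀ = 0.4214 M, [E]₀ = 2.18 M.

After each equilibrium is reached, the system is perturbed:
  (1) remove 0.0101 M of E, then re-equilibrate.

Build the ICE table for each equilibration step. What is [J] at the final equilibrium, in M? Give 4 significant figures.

Q₀ = 19.31 vs Keq = 0.002969 ⇒ Q>K, reverse
Step 1:
                   J          M          E
  init         0.584     0.4214       2.18
  Δ            1.048      1.048     -2.096
  eq           1.632      1.469    0.08437
  solve Keq expr → x = -1.048; check Q = 0.002969
Then remove 0.0101 M of E.
Step 2:
                   J          M          E
  init         1.632      1.469    0.07427
  Δ        -0.004916  -0.004916   0.009832
  eq           1.627      1.464     0.0841
  solve Keq expr → x = 0.004916; check Q = 0.002969

[J]_eq = 1.627 M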